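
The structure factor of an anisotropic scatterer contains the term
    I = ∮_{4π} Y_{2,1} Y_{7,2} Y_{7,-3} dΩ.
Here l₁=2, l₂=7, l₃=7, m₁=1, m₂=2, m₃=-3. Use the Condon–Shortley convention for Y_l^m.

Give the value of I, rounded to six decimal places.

-0.123591

Rules hold: Σm=0, L=16 even, 5≤7≤9.
N = 5·15·15 = 1125
Δ = 2!·2!·12!/17! = 1/185640
Racah Σ t=0..2: t=0:+1/2419200 t=1:−1/518400 t=2:+1/2419200 = -1/907200
⇒ 3j(2 7 7; 0 0 0)² = 56/3315, sgn +1
Racah Σ t=0..1: t=0:+1/4354560 t=1:−1/1935360 = -1/3483648
⇒ 3j(2 7 7; 1 2 -3)² = 125/12376, sgn -1
4πI² = N·(3j₀)²·(3jₘ)² = 9375/48841
I = -1·√(0.191949/4π) = -0.12359145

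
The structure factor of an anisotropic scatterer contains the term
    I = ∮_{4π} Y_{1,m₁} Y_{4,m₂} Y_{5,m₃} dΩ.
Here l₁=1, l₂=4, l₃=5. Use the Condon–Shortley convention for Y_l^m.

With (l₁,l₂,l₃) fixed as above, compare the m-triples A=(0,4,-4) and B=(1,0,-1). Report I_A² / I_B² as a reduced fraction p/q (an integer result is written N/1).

l's match ⇒ only the (l;m) 3-j factors differ between A and B.
A: triangle coeff Δ(1,4,5) = 1/495; Σ_t [0,0]: t=0:+1/40320 = 1/40320; (3j)²=1/55 [(1 4 5; 0 4 -4)], sign=-1
B: triangle coeff Δ(1,4,5) = 1/495; Σ_t [0,0]: t=0:+1/1152 = 1/1152; (3j)²=1/33 [(1 4 5; 1 0 -1)], sign=+1
I_A²/I_B² = (1/55)/(1/33) = 3/5

3/5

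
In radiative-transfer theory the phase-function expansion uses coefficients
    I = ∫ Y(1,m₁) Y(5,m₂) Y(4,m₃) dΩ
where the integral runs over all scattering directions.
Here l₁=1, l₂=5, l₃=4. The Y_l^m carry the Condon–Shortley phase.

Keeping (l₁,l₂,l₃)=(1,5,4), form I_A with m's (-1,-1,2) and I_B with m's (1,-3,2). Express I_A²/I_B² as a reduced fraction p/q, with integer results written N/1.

3/14

l's match ⇒ only the (l;m) 3-j factors differ between A and B.
A: triangle coeff Δ(1,5,4) = 1/495; Σ_t [2,2]: t=2:+1/2880 = 1/2880; (3j)²=2/165 [(1 5 4; -1 -1 2)], sign=+1
B: triangle coeff Δ(1,5,4) = 1/495; Σ_t [0,0]: t=0:+1/2880 = 1/2880; (3j)²=28/495 [(1 5 4; 1 -3 2)], sign=+1
I_A²/I_B² = (2/165)/(28/495) = 3/14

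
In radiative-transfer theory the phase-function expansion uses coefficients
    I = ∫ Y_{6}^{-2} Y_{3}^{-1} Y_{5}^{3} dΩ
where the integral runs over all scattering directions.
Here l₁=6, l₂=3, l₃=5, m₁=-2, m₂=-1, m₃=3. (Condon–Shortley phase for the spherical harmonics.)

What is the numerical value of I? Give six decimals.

-0.145631

m-sum 0 ✓  L=14 even ✓  3≤5≤9 ✓
Π(2lᵢ+1) = 13×7×11 = 1001
triangle coeff Δ(6,3,5) = 1/675675
Σ_t [1,3]: t=1:−1/8640 t=2:+1/2304 t=3:−1/8640 = 7/34560
(3j)²=7/429 [(6 3 5; 0 0 0)], sign=-1
Σ_t [0,2]: t=0:+1/1935360 t=1:−1/30240 t=2:+1/11520 = 1/18432
(3j)²=7/429 [(6 3 5; -2 -1 3)], sign=+1
⇒ 4πI² = 343/1287
I = (-1)√(343/1287/(4π)) = -0.14563067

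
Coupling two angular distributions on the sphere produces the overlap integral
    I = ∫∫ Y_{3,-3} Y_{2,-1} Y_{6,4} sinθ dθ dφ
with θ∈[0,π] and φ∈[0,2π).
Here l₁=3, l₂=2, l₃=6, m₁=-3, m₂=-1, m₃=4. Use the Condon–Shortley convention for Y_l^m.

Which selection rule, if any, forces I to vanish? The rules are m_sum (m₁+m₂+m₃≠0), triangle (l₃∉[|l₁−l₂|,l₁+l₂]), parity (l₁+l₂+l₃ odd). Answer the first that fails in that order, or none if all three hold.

m₁+m₂+m₃ = -3 − 1 + 4 = 0  ✓
triangle: |3−2|=1 ≤ l₃=6 ≤ 3+2=5  ✗
parity: l₁+l₂+l₃ = 11 is odd

triangle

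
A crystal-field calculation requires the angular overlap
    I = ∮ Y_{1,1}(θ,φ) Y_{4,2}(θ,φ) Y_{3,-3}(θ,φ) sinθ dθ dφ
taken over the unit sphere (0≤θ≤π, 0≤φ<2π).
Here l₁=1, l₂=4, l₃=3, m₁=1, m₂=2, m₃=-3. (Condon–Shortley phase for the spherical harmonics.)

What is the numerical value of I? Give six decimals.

m-sum 0 ✓  L=8 even ✓  3≤3≤5 ✓
Π(2lᵢ+1) = 3×9×7 = 189
triangle coeff Δ(1,4,3) = 1/252
Σ_t [1,1]: t=1:−1/36 = -1/36
(3j)²=4/63 [(1 4 3; 0 0 0)], sign=+1
Σ_t [0,0]: t=0:+1/1440 = 1/1440
(3j)²=1/252 [(1 4 3; 1 2 -3)], sign=+1
⇒ 4πI² = 1/21
I = (+1)√(1/21/(4π)) = 0.06155813

0.061558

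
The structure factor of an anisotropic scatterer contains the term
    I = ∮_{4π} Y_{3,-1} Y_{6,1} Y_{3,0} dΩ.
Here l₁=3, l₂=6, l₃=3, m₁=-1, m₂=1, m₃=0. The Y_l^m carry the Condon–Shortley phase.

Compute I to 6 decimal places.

Rules hold: Σm=0, L=12 even, 3≤3≤9.
N = 7·13·7 = 637
Δ = 6!·0!·6!/13! = 1/12012
Racah Σ t=3..3: t=3:−1/1296 = -1/1296
⇒ 3j(3 6 3; 0 0 0)² = 100/3003, sgn +1
Racah Σ t=4..4: t=4:+1/1728 = 1/1728
⇒ 3j(3 6 3; -1 1 0)² = 25/858, sgn -1
4πI² = N·(3j₀)²·(3jₘ)² = 8750/14157
I = -1·√(0.618069/4π) = -0.22177545

-0.221775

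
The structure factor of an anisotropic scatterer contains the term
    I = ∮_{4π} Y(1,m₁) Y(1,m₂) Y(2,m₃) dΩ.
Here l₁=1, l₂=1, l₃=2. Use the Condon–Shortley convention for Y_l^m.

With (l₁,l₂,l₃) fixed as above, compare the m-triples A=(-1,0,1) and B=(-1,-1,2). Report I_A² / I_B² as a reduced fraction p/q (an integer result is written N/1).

1/2

Same 1,1,2: normalisation and zero-m 3j drop out of the ratio.
A: Δ: 0! 2! 2! / 5! → 1/30; sum: t=0:+1/2 = 1/2; 3j²(1 1 2; -1 0 1) = Δ·Π!·Σ² = 1/10  (sign -1)
B: Δ: 0! 2! 2! / 5! → 1/30; sum: t=0:+1/4 = 1/4; 3j²(1 1 2; -1 -1 2) = Δ·Π!·Σ² = 1/5  (sign +1)
I_A²/I_B² = (1/10)/(1/5) = 1/2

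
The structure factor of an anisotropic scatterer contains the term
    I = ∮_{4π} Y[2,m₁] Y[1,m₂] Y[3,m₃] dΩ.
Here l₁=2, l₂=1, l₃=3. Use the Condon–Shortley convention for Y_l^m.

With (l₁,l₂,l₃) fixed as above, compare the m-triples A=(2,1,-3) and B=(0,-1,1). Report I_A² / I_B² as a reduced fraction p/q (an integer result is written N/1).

5/2

Shared (l₁,l₂,l₃)=(2,1,3): N and (l;000)² cancel in I_A²/I_B².
A: Δ = 0!·4!·2!/7! = 1/105; Racah Σ t=0..0: t=0:+1/48 = 1/48; ⇒ 3j(2 1 3; 2 1 -3)² = 1/7, sgn +1
B: Δ = 0!·4!·2!/7! = 1/105; Racah Σ t=0..0: t=0:+1/8 = 1/8; ⇒ 3j(2 1 3; 0 -1 1)² = 2/35, sgn +1
I_A²/I_B² = (1/7)/(2/35) = 5/2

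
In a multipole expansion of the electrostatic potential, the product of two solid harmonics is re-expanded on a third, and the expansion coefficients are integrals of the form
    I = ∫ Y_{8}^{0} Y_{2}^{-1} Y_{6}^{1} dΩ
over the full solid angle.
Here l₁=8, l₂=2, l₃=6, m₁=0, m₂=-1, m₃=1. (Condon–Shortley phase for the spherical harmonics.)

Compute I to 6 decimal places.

0.179619

m-sum 0 ✓  L=16 even ✓  6≤6≤10 ✓
Π(2lᵢ+1) = 17×5×13 = 1105
triangle coeff Δ(8,2,6) = 1/30940
Σ_t [2,2]: t=2:+1/2073600 = 1/2073600
(3j)²=28/1105 [(8 2 6; 0 0 0)], sign=+1
Σ_t [1,1]: t=1:−1/3628800 = -1/3628800
(3j)²=16/1105 [(8 2 6; 0 -1 1)], sign=+1
⇒ 4πI² = 448/1105
I = (+1)√(448/1105/(4π)) = 0.17961927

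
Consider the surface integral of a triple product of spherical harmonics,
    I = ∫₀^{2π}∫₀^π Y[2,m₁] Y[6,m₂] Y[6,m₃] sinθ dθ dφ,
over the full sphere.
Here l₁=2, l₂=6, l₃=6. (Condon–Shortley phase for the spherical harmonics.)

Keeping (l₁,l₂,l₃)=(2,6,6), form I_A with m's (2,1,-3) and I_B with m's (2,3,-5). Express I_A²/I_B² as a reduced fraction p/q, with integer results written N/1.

24/11

l's match ⇒ only the (l;m) 3-j factors differ between A and B.
A: triangle coeff Δ(2,6,6) = 1/90090; Σ_t [0,0]: t=0:+1/120960 = 1/120960; (3j)²=24/1001 [(2 6 6; 2 1 -3)], sign=-1
B: triangle coeff Δ(2,6,6) = 1/90090; Σ_t [0,0]: t=0:+1/1451520 = 1/1451520; (3j)²=1/91 [(2 6 6; 2 3 -5)], sign=-1
I_A²/I_B² = (24/1001)/(1/91) = 24/11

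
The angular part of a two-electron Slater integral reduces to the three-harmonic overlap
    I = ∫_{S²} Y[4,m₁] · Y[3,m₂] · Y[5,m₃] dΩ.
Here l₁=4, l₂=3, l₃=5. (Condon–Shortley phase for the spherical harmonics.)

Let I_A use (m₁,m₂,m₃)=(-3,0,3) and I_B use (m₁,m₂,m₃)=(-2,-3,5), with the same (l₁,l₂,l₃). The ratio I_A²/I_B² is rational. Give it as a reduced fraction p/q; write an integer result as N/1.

Shared (l₁,l₂,l₃)=(4,3,5): N and (l;000)² cancel in I_A²/I_B².
A: Δ = 2!·6!·4!/13! = 1/180180; Racah Σ t=1..2: t=1:−1/2880 t=2:+1/1440 = 1/2880; ⇒ 3j(4 3 5; -3 0 3)² = 7/715, sgn +1
B: Δ = 2!·6!·4!/13! = 1/180180; Racah Σ t=0..0: t=0:+1/34560 = 1/34560; ⇒ 3j(4 3 5; -2 -3 5)² = 5/286, sgn +1
I_A²/I_B² = (7/715)/(5/286) = 14/25

14/25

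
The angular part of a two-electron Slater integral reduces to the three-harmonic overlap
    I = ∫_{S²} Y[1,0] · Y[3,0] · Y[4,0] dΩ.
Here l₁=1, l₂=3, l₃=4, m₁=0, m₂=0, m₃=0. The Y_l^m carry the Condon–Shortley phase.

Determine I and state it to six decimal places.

m-sum 0 ✓  L=8 even ✓  2≤4≤4 ✓
Π(2lᵢ+1) = 3×7×9 = 189
triangle coeff Δ(1,3,4) = 1/252
Σ_t [0,0]: t=0:+1/36 = 1/36
(3j)²=4/63 [(1 3 4; 0 0 0)], sign=+1
(m-triple is (0,0,0) — same symbol as above.)
⇒ 4πI² = 16/21
I = (+1)√(16/21/(4π)) = 0.24623252

0.246233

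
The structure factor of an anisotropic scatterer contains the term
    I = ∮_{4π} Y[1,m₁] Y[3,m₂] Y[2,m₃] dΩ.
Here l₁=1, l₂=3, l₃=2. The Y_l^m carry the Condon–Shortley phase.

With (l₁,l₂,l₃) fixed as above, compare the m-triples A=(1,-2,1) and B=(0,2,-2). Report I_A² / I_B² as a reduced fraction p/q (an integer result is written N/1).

l's match ⇒ only the (l;m) 3-j factors differ between A and B.
A: triangle coeff Δ(1,3,2) = 1/105; Σ_t [0,0]: t=0:+1/12 = 1/12; (3j)²=2/21 [(1 3 2; 1 -2 1)], sign=-1
B: triangle coeff Δ(1,3,2) = 1/105; Σ_t [1,1]: t=1:−1/24 = -1/24; (3j)²=1/21 [(1 3 2; 0 2 -2)], sign=-1
I_A²/I_B² = (2/21)/(1/21) = 2/1

2/1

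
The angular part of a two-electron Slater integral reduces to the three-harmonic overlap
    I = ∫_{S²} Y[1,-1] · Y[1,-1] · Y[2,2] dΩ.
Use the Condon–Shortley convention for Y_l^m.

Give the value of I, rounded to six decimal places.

m-sum 0 ✓  L=4 even ✓  0≤2≤2 ✓
Π(2lᵢ+1) = 3×3×5 = 45
triangle coeff Δ(1,1,2) = 1/30
Σ_t [0,0]: t=0:+1/1 = 1/1
(3j)²=2/15 [(1 1 2; 0 0 0)], sign=+1
Σ_t [0,0]: t=0:+1/4 = 1/4
(3j)²=1/5 [(1 1 2; -1 -1 2)], sign=+1
⇒ 4πI² = 6/5
I = (+1)√(6/5/(4π)) = 0.30901936

0.309019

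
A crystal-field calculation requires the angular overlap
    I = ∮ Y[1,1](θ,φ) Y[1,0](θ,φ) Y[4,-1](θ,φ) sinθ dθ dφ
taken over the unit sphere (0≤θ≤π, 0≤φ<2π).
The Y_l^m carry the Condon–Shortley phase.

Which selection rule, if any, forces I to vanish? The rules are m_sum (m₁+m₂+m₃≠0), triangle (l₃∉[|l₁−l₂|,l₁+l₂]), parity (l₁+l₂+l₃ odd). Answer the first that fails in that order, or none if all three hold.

triangle

m₁+m₂+m₃ = 1 + 0 − 1 = 0  ✓
triangle: |1−1|=0 ≤ l₃=4 ≤ 1+1=2  ✗
parity: l₁+l₂+l₃ = 6 is even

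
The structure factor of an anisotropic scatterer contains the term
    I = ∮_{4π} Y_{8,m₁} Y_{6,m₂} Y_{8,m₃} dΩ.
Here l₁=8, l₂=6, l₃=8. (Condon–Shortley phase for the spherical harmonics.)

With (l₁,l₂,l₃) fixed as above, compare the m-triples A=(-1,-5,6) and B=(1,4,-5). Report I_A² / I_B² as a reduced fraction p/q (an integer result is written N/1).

343/33

Same 8,6,8: normalisation and zero-m 3j drop out of the ratio.
A: Δ: 6! 10! 6! / 23! → 1/13742520792; sum: t=0:+1/31352832000 t=1:−1/6967296000 = -1/8957952000; 3j²(8 6 8; -1 -5 6) = Δ·Π!·Σ² = 343/29716  (sign -1)
B: Δ: 6! 10! 6! / 23! → 1/13742520792; sum: t=4:+1/1045094400 t=5:−1/1161216000 t=6:+1/12541132800 = 11/62705664000; 3j²(8 6 8; 1 4 -5) = Δ·Π!·Σ² = 33/29716  (sign -1)
I_A²/I_B² = (343/29716)/(33/29716) = 343/33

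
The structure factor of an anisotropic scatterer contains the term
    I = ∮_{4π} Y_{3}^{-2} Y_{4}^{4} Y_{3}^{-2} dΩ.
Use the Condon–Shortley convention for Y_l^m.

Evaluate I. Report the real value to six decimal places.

0.214561

m-sum 0 ✓  L=10 even ✓  1≤3≤7 ✓
Π(2lᵢ+1) = 7×9×7 = 441
triangle coeff Δ(3,4,3) = 1/34650
Σ_t [1,3]: t=1:−1/72 t=2:+1/16 t=3:−1/72 = 5/144
(3j)²=2/77 [(3 4 3; 0 0 0)], sign=-1
Σ_t [4,4]: t=4:+1/576 = 1/576
(3j)²=5/99 [(3 4 3; -2 4 -2)], sign=-1
⇒ 4πI² = 70/121
I = (+1)√(70/121/(4π)) = 0.21456131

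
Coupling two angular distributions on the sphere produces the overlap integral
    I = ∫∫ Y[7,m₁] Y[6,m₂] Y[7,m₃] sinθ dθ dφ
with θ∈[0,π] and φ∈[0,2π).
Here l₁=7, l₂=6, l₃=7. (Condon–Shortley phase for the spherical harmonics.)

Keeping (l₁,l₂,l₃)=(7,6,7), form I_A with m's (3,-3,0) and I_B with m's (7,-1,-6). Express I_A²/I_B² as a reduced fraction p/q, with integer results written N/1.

40960/61347

Same 7,6,7: normalisation and zero-m 3j drop out of the ratio.
A: Δ: 6! 8! 6! / 21! → 1/2444321880; sum: t=0:+1/14929920 t=1:−1/4147200 t=2:+1/8294400 t=3:−1/130636800 = -1/16329600; 3j²(7 6 7; 3 -3 0) = Δ·Π!·Σ² = 1024/138567  (sign +1)
B: Δ: 6! 8! 6! / 21! → 1/2444321880; sum: t=0:+1/3483648000 = 1/3483648000; 3j²(7 6 7; 7 -1 -6) = Δ·Π!·Σ² = 143/12920  (sign -1)
I_A²/I_B² = (1024/138567)/(143/12920) = 40960/61347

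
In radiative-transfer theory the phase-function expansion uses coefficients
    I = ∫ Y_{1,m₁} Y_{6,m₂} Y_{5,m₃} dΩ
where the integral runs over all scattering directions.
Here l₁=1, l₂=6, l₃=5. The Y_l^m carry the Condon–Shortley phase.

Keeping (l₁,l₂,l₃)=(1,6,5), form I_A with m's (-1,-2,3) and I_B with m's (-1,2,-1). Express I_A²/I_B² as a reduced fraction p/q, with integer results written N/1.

l's match ⇒ only the (l;m) 3-j factors differ between A and B.
A: triangle coeff Δ(1,6,5) = 1/858; Σ_t [2,2]: t=2:+1/161280 = 1/161280; (3j)²=1/143 [(1 6 5; -1 -2 3)], sign=+1
B: triangle coeff Δ(1,6,5) = 1/858; Σ_t [2,2]: t=2:+1/34560 = 1/34560; (3j)²=14/429 [(1 6 5; -1 2 -1)], sign=+1
I_A²/I_B² = (1/143)/(14/429) = 3/14

3/14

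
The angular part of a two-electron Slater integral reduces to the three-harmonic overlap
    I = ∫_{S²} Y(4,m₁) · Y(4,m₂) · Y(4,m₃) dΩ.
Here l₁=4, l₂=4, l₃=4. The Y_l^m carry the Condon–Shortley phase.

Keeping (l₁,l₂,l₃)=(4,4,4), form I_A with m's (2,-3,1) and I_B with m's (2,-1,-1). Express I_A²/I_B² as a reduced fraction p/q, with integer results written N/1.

7/36

Same 4,4,4: normalisation and zero-m 3j drop out of the ratio.
A: Δ: 4! 4! 4! / 13! → 1/450450; sum: t=0:+1/576 t=1:−1/864 = 1/1728; 3j²(4 4 4; 2 -3 1) = Δ·Π!·Σ² = 5/1287  (sign -1)
B: Δ: 4! 4! 4! / 13! → 1/450450; sum: t=0:+1/576 t=1:−1/144 t=2:+1/576 = -1/288; 3j²(4 4 4; 2 -1 -1) = Δ·Π!·Σ² = 20/1001  (sign +1)
I_A²/I_B² = (5/1287)/(20/1001) = 7/36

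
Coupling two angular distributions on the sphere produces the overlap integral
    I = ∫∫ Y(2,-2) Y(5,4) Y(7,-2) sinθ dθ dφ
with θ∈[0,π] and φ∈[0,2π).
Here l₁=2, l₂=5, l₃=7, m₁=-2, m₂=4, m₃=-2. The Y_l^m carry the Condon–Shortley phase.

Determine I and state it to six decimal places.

m-sum 0 ✓  L=14 even ✓  3≤7≤7 ✓
Π(2lᵢ+1) = 5×11×15 = 825
triangle coeff Δ(2,5,7) = 1/15015
Σ_t [0,0]: t=0:+1/57600 = 1/57600
(3j)²=21/715 [(2 5 7; 0 0 0)], sign=-1
Σ_t [0,0]: t=0:+1/8709120 = 1/8709120
(3j)²=1/3003 [(2 5 7; -2 4 -2)], sign=-1
⇒ 4πI² = 15/1859
I = (+1)√(15/1859/(4π)) = 0.02533967

0.025340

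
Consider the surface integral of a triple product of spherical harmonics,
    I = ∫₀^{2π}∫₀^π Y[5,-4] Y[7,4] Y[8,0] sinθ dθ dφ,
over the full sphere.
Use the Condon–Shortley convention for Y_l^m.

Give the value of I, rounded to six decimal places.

m-sum 0 ✓  L=20 even ✓  2≤8≤12 ✓
Π(2lᵢ+1) = 11×15×17 = 2805
triangle coeff Δ(5,7,8) = 1/814773960
Σ_t [0,4]: t=0:+1/87091200 t=1:−1/4976640 t=2:+1/2073600 t=3:−1/4976640 t=4:+1/87091200 = 1/9676800
(3j)²=360/46189 [(5 7 8; 0 0 0)], sign=+1
Σ_t [3,4]: t=3:−1/348364800 t=4:+1/87091200 = 1/116121600
(3j)²=54/4199 [(5 7 8; -4 4 0)], sign=+1
⇒ 4πI² = 291600/1037153
I = (+1)√(291600/1037153/(4π)) = 0.14957789

0.149578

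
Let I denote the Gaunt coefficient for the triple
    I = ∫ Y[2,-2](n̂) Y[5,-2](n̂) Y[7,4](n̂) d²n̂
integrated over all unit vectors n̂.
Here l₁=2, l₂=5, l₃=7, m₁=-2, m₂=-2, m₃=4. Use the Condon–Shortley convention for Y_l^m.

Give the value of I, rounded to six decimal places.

0.205860

Checks pass: Σm=0; 14 even; l₃=7∈[3,7].
(2·2+1)(2·5+1)(2·7+1) = 825
Δ: 0! 4! 10! / 15! → 1/15015
sum: t=0:+1/57600 = 1/57600
3j²(2 5 7; 0 0 0) = Δ·Π!·Σ² = 21/715  (sign -1)
sum: t=0:+1/725760 = 1/725760
3j²(2 5 7; -2 -2 4) = Δ·Π!·Σ² = 2/91  (sign -1)
combine: 4πI² = 825·21/715·2/91 = 90/169
take √, sign +1: I = 0.20586047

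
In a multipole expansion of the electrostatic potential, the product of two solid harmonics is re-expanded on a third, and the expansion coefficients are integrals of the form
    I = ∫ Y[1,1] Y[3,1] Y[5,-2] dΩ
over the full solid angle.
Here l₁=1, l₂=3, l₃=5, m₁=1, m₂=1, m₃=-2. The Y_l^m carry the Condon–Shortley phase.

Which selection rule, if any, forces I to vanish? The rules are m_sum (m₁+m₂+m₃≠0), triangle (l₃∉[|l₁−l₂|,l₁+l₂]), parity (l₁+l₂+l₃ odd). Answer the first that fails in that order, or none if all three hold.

azimuthal sum: 1 + 1 − 2 = 0  ✓
2 ≤ 5 ≤ 4 (triangle on l)  ✗
L = 1 + 3 + 5 = 9 (odd)

triangle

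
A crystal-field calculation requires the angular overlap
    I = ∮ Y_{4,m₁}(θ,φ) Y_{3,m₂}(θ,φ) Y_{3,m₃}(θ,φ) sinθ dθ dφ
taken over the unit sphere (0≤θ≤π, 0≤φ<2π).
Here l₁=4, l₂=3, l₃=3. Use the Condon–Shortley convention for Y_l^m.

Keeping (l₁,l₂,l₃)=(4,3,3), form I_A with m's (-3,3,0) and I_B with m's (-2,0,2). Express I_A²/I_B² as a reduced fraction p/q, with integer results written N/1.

21/1

Shared (l₁,l₂,l₃)=(4,3,3): N and (l;000)² cancel in I_A²/I_B².
A: Δ = 4!·4!·2!/11! = 1/34650; Racah Σ t=4..4: t=4:+1/288 = 1/288; ⇒ 3j(4 3 3; -3 3 0)² = 1/22, sgn -1
B: Δ = 4!·4!·2!/11! = 1/34650; Racah Σ t=2..3: t=2:+1/96 t=3:−1/72 = -1/288; ⇒ 3j(4 3 3; -2 0 2)² = 1/462, sgn +1
I_A²/I_B² = (1/22)/(1/462) = 21/1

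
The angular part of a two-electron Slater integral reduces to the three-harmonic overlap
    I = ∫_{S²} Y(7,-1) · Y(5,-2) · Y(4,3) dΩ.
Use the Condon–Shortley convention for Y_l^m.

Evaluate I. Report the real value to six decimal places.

0.159382

m-sum 0 ✓  L=16 even ✓  2≤4≤12 ✓
Π(2lᵢ+1) = 15×11×9 = 1485
triangle coeff Δ(7,5,4) = 1/6126120
Σ_t [3,5]: t=3:−1/69120 t=4:+1/20736 t=5:−1/69120 = 1/51840
(3j)²=280/21879 [(7 5 4; 0 0 0)], sign=+1
Σ_t [2,3]: t=2:+1/1036800 t=3:−1/172800 = -1/207360
(3j)²=245/14586 [(7 5 4; -1 -2 3)], sign=+1
⇒ 4πI² = 171500/537251
I = (+1)√(171500/537251/(4π)) = 0.15938172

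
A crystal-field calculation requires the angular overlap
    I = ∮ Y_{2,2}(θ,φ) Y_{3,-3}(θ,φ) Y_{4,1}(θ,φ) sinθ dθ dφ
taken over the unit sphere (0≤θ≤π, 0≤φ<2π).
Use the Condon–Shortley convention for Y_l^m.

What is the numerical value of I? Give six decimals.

L=9 odd ⇒ parity kills the (l;000) factor ⇒ I = 0

0.000000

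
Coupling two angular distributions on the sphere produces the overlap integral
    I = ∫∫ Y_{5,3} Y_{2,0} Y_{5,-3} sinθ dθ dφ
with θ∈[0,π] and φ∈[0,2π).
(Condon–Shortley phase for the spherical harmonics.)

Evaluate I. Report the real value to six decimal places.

-0.016174

m-sum 0 ✓  L=12 even ✓  3≤5≤7 ✓
Π(2lᵢ+1) = 11×5×11 = 605
triangle coeff Δ(5,2,5) = 1/38610
Σ_t [0,2]: t=0:+1/2880 t=1:−1/576 t=2:+1/2880 = -1/960
(3j)²=10/429 [(5 2 5; 0 0 0)], sign=+1
Σ_t [0,2]: t=0:+1/5760 t=1:−1/5040 t=2:+1/161280 = -1/53760
(3j)²=1/4290 [(5 2 5; 3 0 -3)], sign=-1
⇒ 4πI² = 5/1521
I = (-1)√(5/1521/(4π)) = -0.01617393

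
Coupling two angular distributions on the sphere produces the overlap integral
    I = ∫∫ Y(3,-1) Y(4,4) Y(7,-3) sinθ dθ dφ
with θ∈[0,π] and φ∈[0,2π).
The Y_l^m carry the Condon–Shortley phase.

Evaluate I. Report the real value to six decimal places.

m-sum 0 ✓  L=14 even ✓  1≤7≤7 ✓
Π(2lᵢ+1) = 7×9×15 = 945
triangle coeff Δ(3,4,7) = 1/45045
Σ_t [0,0]: t=0:+1/20736 = 1/20736
(3j)²=35/1287 [(3 4 7; 0 0 0)], sign=-1
Σ_t [0,0]: t=0:+1/1935360 = 1/1935360
(3j)²=1/1001 [(3 4 7; -1 4 -3)], sign=+1
⇒ 4πI² = 525/20449
I = (-1)√(525/20449/(4π)) = -0.04520003

-0.045200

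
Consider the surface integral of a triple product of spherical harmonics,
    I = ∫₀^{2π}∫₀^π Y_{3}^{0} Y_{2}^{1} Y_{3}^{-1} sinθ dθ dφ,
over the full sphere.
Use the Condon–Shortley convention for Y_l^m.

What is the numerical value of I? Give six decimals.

-0.059471

Checks pass: Σm=0; 8 even; l₃=3∈[1,5].
(2·3+1)(2·2+1)(2·3+1) = 245
Δ: 2! 4! 2! / 9! → 1/3780
sum: t=0:+1/24 t=1:−1/4 t=2:+1/24 = -1/6
3j²(3 2 3; 0 0 0) = Δ·Π!·Σ² = 4/105  (sign +1)
sum: t=1:−1/8 t=2:+1/12 = -1/24
3j²(3 2 3; 0 1 -1) = Δ·Π!·Σ² = 1/210  (sign -1)
combine: 4πI² = 245·4/105·1/210 = 2/45
take √, sign -1: I = -0.05947080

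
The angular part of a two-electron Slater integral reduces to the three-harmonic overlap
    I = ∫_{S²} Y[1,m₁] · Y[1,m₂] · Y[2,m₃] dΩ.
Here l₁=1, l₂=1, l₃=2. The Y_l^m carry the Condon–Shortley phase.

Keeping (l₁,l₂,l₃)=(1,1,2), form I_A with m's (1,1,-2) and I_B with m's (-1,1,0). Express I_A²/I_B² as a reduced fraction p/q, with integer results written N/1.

Shared (l₁,l₂,l₃)=(1,1,2): N and (l;000)² cancel in I_A²/I_B².
A: Δ = 0!·2!·2!/5! = 1/30; Racah Σ t=0..0: t=0:+1/4 = 1/4; ⇒ 3j(1 1 2; 1 1 -2)² = 1/5, sgn +1
B: Δ = 0!·2!·2!/5! = 1/30; Racah Σ t=0..0: t=0:+1/4 = 1/4; ⇒ 3j(1 1 2; -1 1 0)² = 1/30, sgn +1
I_A²/I_B² = (1/5)/(1/30) = 6/1

6/1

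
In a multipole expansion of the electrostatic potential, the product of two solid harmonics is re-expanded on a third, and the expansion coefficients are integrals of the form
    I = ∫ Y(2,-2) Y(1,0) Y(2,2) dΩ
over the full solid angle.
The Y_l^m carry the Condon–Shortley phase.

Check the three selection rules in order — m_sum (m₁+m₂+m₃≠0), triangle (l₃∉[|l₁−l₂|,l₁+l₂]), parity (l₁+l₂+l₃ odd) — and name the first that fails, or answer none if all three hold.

parity

Σmᵢ = 0  ✓
l₃∈[|l₁−l₂|,l₁+l₂]=[1,3], have l₃=2  ✓
Σlᵢ = 5 ⇒ odd  ✗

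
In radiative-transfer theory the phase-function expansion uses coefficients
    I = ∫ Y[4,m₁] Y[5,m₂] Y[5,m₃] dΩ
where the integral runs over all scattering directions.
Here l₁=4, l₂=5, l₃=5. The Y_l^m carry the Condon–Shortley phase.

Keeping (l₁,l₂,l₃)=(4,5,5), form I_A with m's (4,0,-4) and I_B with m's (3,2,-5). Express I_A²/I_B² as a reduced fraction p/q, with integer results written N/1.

6/7

l's match ⇒ only the (l;m) 3-j factors differ between A and B.
A: triangle coeff Δ(4,5,5) = 1/3153150; Σ_t [0,0]: t=0:+1/69120 = 1/69120; (3j)²=2/143 [(4 5 5; 4 0 -4)], sign=-1
B: triangle coeff Δ(4,5,5) = 1/3153150; Σ_t [1,1]: t=1:−1/103680 = -1/103680; (3j)²=7/429 [(4 5 5; 3 2 -5)], sign=-1
I_A²/I_B² = (2/143)/(7/429) = 6/7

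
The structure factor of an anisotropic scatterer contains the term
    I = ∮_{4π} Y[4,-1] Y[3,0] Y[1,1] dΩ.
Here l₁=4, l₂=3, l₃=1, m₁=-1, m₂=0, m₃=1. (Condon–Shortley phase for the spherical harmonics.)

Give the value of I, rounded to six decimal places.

-0.194664

Rules hold: Σm=0, L=8 even, 1≤1≤7.
N = 9·7·3 = 189
Δ = 6!·2!·0!/9! = 1/252
Racah Σ t=3..3: t=3:−1/36 = -1/36
⇒ 3j(4 3 1; 0 0 0)² = 4/63, sgn +1
Racah Σ t=3..3: t=3:−1/72 = -1/72
⇒ 3j(4 3 1; -1 0 1)² = 5/126, sgn -1
4πI² = N·(3j₀)²·(3jₘ)² = 10/21
I = -1·√(0.47619/4π) = -0.19466390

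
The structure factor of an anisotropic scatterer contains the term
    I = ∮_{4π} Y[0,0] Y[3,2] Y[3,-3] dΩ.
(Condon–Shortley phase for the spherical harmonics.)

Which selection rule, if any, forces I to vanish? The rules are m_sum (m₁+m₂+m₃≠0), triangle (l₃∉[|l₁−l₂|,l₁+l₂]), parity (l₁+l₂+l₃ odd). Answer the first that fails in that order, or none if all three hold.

azimuthal sum: 0 + 2 − 3 = -1  ✗
3 ≤ 3 ≤ 3 (triangle on l)
L = 0 + 3 + 3 = 6 (even)

m_sum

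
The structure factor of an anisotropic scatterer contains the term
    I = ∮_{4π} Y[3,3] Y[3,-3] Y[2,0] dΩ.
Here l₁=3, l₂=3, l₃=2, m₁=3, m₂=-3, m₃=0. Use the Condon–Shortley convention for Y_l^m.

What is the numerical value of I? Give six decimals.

0.210261

m-sum 0 ✓  L=8 even ✓  0≤2≤6 ✓
Π(2lᵢ+1) = 7×7×5 = 245
triangle coeff Δ(3,3,2) = 1/3780
Σ_t [1,3]: t=1:−1/24 t=2:+1/4 t=3:−1/24 = 1/6
(3j)²=4/105 [(3 3 2; 0 0 0)], sign=+1
Σ_t [0,0]: t=0:+1/96 = 1/96
(3j)²=5/84 [(3 3 2; 3 -3 0)], sign=+1
⇒ 4πI² = 5/9
I = (+1)√(5/9/(4π)) = 0.21026104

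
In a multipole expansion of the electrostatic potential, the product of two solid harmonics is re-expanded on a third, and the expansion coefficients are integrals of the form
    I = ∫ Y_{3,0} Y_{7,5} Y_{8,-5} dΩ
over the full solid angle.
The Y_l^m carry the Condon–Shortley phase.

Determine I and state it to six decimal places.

0.109899

m-sum 0 ✓  L=18 even ✓  4≤8≤10 ✓
Π(2lᵢ+1) = 7×15×17 = 1785
triangle coeff Δ(3,7,8) = 1/5290740
Σ_t [0,2]: t=0:+1/7257600 t=1:−1/2073600 t=2:+1/7257600 = -1/4838400
(3j)²=252/20995 [(3 7 8; 0 0 0)], sign=-1
Σ_t [0,2]: t=0:+1/5748019200 t=1:−1/159667200 t=2:+1/87091200 = 31/5748019200
(3j)²=961/135660 [(3 7 8; 0 5 -5)], sign=-1
⇒ 4πI² = 60543/398905
I = (+1)√(60543/398905/(4π)) = 0.10989863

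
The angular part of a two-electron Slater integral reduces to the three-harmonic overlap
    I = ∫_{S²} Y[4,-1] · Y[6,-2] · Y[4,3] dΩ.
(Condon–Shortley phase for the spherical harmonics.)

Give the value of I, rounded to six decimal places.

Rules hold: Σm=0, L=14 even, 2≤4≤10.
N = 9·13·9 = 1053
Δ = 6!·2!·6!/15! = 1/1261260
Racah Σ t=2..4: t=2:+1/4608 t=3:−1/1296 t=4:+1/4608 = -7/20736
⇒ 3j(4 6 4; 0 0 0)² = 20/1287, sgn -1
Racah Σ t=3..4: t=3:−1/8640 t=4:+1/34560 = -1/11520
⇒ 3j(4 6 4; -1 -2 3)² = 3/143, sgn +1
4πI² = N·(3j₀)²·(3jₘ)² = 540/1573
I = -1·√(0.343293/4π) = -0.16528277

-0.165283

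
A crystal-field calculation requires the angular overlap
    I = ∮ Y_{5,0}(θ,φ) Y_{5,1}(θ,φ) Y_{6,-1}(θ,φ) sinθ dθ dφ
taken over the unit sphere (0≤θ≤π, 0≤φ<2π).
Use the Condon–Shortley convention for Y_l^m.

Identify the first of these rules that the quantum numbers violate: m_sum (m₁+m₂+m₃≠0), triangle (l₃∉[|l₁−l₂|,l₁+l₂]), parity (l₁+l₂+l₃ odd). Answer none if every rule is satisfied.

none

m₁+m₂+m₃ = 0 + 1 − 1 = 0  ✓
triangle: |5−5|=0 ≤ l₃=6 ≤ 5+5=10  ✓
parity: l₁+l₂+l₃ = 16 is even  ✓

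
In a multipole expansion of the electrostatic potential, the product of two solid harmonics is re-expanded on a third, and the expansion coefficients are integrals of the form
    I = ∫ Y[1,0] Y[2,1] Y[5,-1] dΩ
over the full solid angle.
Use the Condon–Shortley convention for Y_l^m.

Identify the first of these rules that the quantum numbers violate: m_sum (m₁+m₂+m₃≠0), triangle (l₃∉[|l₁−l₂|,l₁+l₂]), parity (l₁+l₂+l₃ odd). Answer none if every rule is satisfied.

Σmᵢ = 0  ✓
l₃∈[|l₁−l₂|,l₁+l₂]=[1,3], have l₃=5  ✗
Σlᵢ = 8 ⇒ even

triangle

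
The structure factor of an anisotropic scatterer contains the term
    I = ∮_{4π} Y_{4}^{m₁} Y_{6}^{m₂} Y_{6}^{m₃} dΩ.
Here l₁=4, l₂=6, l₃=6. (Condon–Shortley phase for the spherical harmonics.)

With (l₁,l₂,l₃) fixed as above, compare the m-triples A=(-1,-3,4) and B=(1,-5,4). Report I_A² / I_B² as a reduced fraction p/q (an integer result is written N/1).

Shared (l₁,l₂,l₃)=(4,6,6): N and (l;000)² cancel in I_A²/I_B².
A: Δ = 4!·4!·8!/17! = 1/15315300; Racah Σ t=1..3: t=1:−1/207360 t=2:+1/120960 t=3:−1/967680 = 1/414720; ⇒ 3j(4 6 6; -1 -3 4)² = 21/4862, sgn +1
B: Δ = 4!·4!·8!/17! = 1/15315300; Racah Σ t=0..1: t=0:+1/725760 t=1:−1/967680 = 1/2903040; ⇒ 3j(4 6 6; 1 -5 4)² = 5/3094, sgn +1
I_A²/I_B² = (21/4862)/(5/3094) = 147/55

147/55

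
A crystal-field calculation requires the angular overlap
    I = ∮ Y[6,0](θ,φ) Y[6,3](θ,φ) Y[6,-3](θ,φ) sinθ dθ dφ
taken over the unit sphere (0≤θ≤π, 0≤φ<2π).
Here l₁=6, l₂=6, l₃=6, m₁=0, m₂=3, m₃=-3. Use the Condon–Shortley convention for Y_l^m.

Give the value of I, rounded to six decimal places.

Rules hold: Σm=0, L=18 even, 0≤6≤12.
N = 13·13·13 = 2197
Δ = 6!·6!·6!/19! = 1/325909584
Racah Σ t=0..6: t=0:+1/373248000 t=1:−1/1728000 t=2:+1/110592 t=3:−1/46656 t=4:+1/110592 t=5:−1/1728000 t=6:+1/373248000 = -7/1555200
⇒ 3j(6 6 6; 0 0 0)² = 400/46189, sgn -1
Racah Σ t=3..6: t=3:−1/933120 t=4:+1/276480 t=5:−1/691200 t=6:+1/18662400 = 43/37324800
⇒ 3j(6 6 6; 0 3 -3)² = 1849/184756, sgn -1
4πI² = N·(3j₀)²·(3jₘ)² = 2403700/12623809
I = +1·√(0.19041/4π) = 0.12309488

0.123095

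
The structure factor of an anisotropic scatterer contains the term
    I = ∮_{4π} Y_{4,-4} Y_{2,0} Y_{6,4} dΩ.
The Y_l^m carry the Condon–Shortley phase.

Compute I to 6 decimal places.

0.106690

Rules hold: Σm=0, L=12 even, 2≤6≤6.
N = 9·5·13 = 585
Δ = 0!·8!·4!/13! = 1/6435
Racah Σ t=0..0: t=0:+1/2304 = 1/2304
⇒ 3j(4 2 6; 0 0 0)² = 5/143, sgn +1
Racah Σ t=0..0: t=0:+1/161280 = 1/161280
⇒ 3j(4 2 6; -4 0 4)² = 1/143, sgn +1
4πI² = N·(3j₀)²·(3jₘ)² = 225/1573
I = +1·√(0.143039/4π) = 0.10668957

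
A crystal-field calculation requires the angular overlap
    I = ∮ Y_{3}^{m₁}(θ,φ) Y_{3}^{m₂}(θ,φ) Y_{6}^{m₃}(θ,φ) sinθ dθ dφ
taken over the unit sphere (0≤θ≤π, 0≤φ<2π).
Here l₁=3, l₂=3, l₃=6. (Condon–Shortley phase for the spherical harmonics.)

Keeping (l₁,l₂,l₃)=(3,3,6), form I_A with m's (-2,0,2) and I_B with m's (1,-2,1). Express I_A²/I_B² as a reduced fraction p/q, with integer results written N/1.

l's match ⇒ only the (l;m) 3-j factors differ between A and B.
A: triangle coeff Δ(3,3,6) = 1/12012; Σ_t [0,0]: t=0:+1/4320 = 1/4320; (3j)²=8/429 [(3 3 6; -2 0 2)], sign=+1
B: triangle coeff Δ(3,3,6) = 1/12012; Σ_t [0,0]: t=0:+1/5760 = 1/5760; (3j)²=5/572 [(3 3 6; 1 -2 1)], sign=-1
I_A²/I_B² = (8/429)/(5/572) = 32/15

32/15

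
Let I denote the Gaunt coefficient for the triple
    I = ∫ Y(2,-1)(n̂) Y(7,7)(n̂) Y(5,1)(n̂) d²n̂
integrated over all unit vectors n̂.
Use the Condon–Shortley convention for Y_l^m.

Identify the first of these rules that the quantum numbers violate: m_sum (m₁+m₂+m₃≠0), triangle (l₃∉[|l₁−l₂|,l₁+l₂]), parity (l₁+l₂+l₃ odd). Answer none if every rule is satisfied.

m₁+m₂+m₃ = -1 + 7 + 1 = 7  ✗
triangle: |2−7|=5 ≤ l₃=5 ≤ 2+7=9
parity: l₁+l₂+l₃ = 14 is even

m_sum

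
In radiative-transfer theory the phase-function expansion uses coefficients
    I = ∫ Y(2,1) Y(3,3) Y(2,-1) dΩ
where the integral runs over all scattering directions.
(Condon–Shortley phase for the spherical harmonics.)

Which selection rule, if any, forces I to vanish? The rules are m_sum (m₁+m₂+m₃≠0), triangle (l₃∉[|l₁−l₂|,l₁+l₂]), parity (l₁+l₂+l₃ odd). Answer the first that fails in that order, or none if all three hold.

m_sum

m₁+m₂+m₃ = 1 + 3 − 1 = 3  ✗
triangle: |2−3|=1 ≤ l₃=2 ≤ 2+3=5
parity: l₁+l₂+l₃ = 7 is odd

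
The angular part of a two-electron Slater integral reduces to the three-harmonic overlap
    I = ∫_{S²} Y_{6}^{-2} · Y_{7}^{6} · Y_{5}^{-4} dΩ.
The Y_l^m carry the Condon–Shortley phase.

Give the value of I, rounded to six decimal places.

Rules hold: Σm=0, L=18 even, 1≤5≤13.
N = 13·15·11 = 2145
Δ = 8!·4!·6!/19! = 1/174594420
Racah Σ t=2..6: t=2:+1/4147200 t=3:−1/207360 t=4:+1/82944 t=5:−1/207360 t=6:+1/4147200 = 1/345600
⇒ 3j(6 7 5; 0 0 0)² = 420/46189, sgn -1
Racah Σ t=7..8: t=7:−1/21772800 t=8:+1/116121600 = -13/348364800
⇒ 3j(6 7 5; -2 6 -4)² = 169/9690, sgn +1
4πI² = N·(3j₀)²·(3jₘ)² = 35490/104329
I = -1·√(0.340174/4π) = -0.16453017

-0.164530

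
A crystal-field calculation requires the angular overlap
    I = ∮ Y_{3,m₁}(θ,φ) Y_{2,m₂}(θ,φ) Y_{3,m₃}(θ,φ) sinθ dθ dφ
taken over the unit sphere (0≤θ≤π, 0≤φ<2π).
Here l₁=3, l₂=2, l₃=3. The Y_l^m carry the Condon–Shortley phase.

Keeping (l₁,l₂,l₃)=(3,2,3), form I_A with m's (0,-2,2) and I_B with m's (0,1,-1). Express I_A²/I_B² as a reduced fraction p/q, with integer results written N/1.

10/1

l's match ⇒ only the (l;m) 3-j factors differ between A and B.
A: triangle coeff Δ(3,2,3) = 1/3780; Σ_t [0,0]: t=0:+1/24 = 1/24; (3j)²=1/21 [(3 2 3; 0 -2 2)], sign=-1
B: triangle coeff Δ(3,2,3) = 1/3780; Σ_t [1,2]: t=1:−1/8 t=2:+1/12 = -1/24; (3j)²=1/210 [(3 2 3; 0 1 -1)], sign=-1
I_A²/I_B² = (1/21)/(1/210) = 10/1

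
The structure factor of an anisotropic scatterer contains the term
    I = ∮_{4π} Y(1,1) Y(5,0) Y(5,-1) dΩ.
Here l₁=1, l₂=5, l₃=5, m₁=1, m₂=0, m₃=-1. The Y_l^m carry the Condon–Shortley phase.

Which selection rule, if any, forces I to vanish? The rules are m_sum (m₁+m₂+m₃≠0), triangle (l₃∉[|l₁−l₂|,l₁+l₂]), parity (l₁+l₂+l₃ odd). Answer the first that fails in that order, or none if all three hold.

m₁+m₂+m₃ = 1 + 0 − 1 = 0  ✓
triangle: |1−5|=4 ≤ l₃=5 ≤ 1+5=6  ✓
parity: l₁+l₂+l₃ = 11 is odd  ✗

parity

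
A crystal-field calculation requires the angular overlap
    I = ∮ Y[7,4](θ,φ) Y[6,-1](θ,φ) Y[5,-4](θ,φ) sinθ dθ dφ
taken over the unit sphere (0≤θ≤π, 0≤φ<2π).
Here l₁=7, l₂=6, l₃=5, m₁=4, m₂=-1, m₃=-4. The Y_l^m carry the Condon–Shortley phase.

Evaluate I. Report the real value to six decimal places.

Σmᵢ = -1 ≠ 0, so the φ-integral vanishes; I = 0

0.000000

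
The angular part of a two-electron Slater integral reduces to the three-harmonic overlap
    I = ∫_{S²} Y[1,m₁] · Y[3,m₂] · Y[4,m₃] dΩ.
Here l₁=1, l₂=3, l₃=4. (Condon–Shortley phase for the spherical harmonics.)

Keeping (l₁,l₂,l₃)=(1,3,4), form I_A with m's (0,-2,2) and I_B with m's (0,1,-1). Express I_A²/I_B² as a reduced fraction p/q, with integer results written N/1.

Same 1,3,4: normalisation and zero-m 3j drop out of the ratio.
A: Δ: 0! 2! 6! / 9! → 1/252; sum: t=0:+1/120 = 1/120; 3j²(1 3 4; 0 -2 2) = Δ·Π!·Σ² = 1/21  (sign +1)
B: Δ: 0! 2! 6! / 9! → 1/252; sum: t=0:+1/48 = 1/48; 3j²(1 3 4; 0 1 -1) = Δ·Π!·Σ² = 5/84  (sign -1)
I_A²/I_B² = (1/21)/(5/84) = 4/5

4/5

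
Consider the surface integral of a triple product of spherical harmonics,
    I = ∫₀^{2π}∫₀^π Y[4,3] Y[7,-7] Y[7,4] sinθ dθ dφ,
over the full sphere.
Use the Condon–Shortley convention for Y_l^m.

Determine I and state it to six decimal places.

Rules hold: Σm=0, L=18 even, 3≤7≤11.
N = 9·15·15 = 2025
Δ = 4!·4!·10!/19! = 1/58198140
Racah Σ t=0..4: t=0:+1/17418240 t=1:−1/622080 t=2:+1/230400 t=3:−1/622080 t=4:+1/17418240 = 1/806400
⇒ 3j(4 7 7; 0 0 0)² = 2268/230945, sgn -1
Racah Σ t=0..0: t=0:+1/522547200 = 1/522547200
⇒ 3j(4 7 7; 3 -7 4)² = 77/11628, sgn -1
4πI² = N·(3j₀)²·(3jₘ)² = 178605/1356277
I = +1·√(0.131688/4π) = 0.10236881

0.102369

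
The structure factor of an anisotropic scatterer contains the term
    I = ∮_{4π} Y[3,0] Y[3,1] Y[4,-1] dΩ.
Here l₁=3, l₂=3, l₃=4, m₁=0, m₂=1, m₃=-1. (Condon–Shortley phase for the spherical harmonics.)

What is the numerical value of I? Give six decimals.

-0.099323

Checks pass: Σm=0; 10 even; l₃=4∈[0,6].
(2·3+1)(2·3+1)(2·4+1) = 441
Δ: 2! 4! 4! / 11! → 1/34650
sum: t=0:+1/72 t=1:−1/16 t=2:+1/72 = -5/144
3j²(3 3 4; 0 0 0) = Δ·Π!·Σ² = 2/77  (sign -1)
sum: t=0:+1/288 t=1:−1/24 t=2:+1/48 = -5/288
3j²(3 3 4; 0 1 -1) = Δ·Π!·Σ² = 5/462  (sign +1)
combine: 4πI² = 441·2/77·5/462 = 15/121
take √, sign -1: I = -0.09932258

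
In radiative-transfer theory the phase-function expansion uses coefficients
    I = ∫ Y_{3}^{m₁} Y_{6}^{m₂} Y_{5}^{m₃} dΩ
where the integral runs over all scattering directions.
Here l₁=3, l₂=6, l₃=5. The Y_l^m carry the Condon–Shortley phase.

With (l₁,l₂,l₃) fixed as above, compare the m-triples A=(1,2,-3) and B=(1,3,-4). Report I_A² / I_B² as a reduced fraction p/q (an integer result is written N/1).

Same 3,6,5: normalisation and zero-m 3j drop out of the ratio.
A: Δ: 4! 2! 8! / 15! → 1/675675; sum: t=0:+1/1935360 t=1:−1/30240 t=2:+1/11520 = 1/18432; 3j²(3 6 5; 1 2 -3) = Δ·Π!·Σ² = 7/429  (sign +1)
B: Δ: 4! 2! 8! / 15! → 1/675675; sum: t=1:−1/241920 t=2:+1/40320 = 1/48384; 3j²(3 6 5; 1 3 -4) = Δ·Π!·Σ² = 24/1001  (sign -1)
I_A²/I_B² = (7/429)/(24/1001) = 49/72

49/72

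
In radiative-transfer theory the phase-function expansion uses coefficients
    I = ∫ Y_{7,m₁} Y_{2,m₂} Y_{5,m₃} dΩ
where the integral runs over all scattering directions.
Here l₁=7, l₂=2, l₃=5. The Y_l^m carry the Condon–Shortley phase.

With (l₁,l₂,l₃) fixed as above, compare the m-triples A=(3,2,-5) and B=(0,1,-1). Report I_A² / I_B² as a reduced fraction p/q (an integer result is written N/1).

l's match ⇒ only the (l;m) 3-j factors differ between A and B.
A: triangle coeff Δ(7,2,5) = 1/15015; Σ_t [4,4]: t=4:+1/87091200 = 1/87091200; (3j)²=1/15015 [(7 2 5; 3 2 -5)], sign=+1
B: triangle coeff Δ(7,2,5) = 1/15015; Σ_t [3,3]: t=3:−1/103680 = -1/103680; (3j)²=7/429 [(7 2 5; 0 1 -1)], sign=-1
I_A²/I_B² = (1/15015)/(7/429) = 1/245

1/245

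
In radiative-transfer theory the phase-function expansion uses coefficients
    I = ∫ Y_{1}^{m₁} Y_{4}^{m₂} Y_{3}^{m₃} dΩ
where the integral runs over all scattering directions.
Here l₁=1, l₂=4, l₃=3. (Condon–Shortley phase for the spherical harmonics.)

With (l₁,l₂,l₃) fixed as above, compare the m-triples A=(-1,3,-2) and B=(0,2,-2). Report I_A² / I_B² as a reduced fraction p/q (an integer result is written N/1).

Shared (l₁,l₂,l₃)=(1,4,3): N and (l;000)² cancel in I_A²/I_B².
A: Δ = 2!·0!·6!/9! = 1/252; Racah Σ t=2..2: t=2:+1/240 = 1/240; ⇒ 3j(1 4 3; -1 3 -2)² = 1/12, sgn -1
B: Δ = 2!·0!·6!/9! = 1/252; Racah Σ t=1..1: t=1:−1/120 = -1/120; ⇒ 3j(1 4 3; 0 2 -2)² = 1/21, sgn +1
I_A²/I_B² = (1/12)/(1/21) = 7/4

7/4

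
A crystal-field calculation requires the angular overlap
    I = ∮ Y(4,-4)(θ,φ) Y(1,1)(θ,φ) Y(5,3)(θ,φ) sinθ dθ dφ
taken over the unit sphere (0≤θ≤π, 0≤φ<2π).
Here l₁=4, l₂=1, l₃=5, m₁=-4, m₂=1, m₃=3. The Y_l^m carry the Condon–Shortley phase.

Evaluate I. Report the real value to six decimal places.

Rules hold: Σm=0, L=10 even, 3≤5≤5.
N = 9·3·11 = 297
Δ = 0!·8!·2!/11! = 1/495
Racah Σ t=0..0: t=0:+1/576 = 1/576
⇒ 3j(4 1 5; 0 0 0)² = 5/99, sgn -1
Racah Σ t=0..0: t=0:+1/80640 = 1/80640
⇒ 3j(4 1 5; -4 1 3)² = 1/495, sgn +1
4πI² = N·(3j₀)²·(3jₘ)² = 1/33
I = -1·√(0.030303/4π) = -0.04910640

-0.049106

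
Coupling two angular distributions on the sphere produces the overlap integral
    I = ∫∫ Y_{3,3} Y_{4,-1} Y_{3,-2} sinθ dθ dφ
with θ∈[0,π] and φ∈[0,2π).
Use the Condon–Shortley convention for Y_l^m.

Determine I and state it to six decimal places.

0.140463

Checks pass: Σm=0; 10 even; l₃=3∈[1,7].
(2·3+1)(2·4+1)(2·3+1) = 441
Δ: 4! 2! 4! / 11! → 1/34650
sum: t=1:−1/72 t=2:+1/16 t=3:−1/72 = 5/144
3j²(3 4 3; 0 0 0) = Δ·Π!·Σ² = 2/77  (sign -1)
sum: t=0:+1/288 = 1/288
3j²(3 4 3; 3 -1 -2) = Δ·Π!·Σ² = 5/231  (sign -1)
combine: 4πI² = 441·2/77·5/231 = 30/121
take √, sign +1: I = 0.14046335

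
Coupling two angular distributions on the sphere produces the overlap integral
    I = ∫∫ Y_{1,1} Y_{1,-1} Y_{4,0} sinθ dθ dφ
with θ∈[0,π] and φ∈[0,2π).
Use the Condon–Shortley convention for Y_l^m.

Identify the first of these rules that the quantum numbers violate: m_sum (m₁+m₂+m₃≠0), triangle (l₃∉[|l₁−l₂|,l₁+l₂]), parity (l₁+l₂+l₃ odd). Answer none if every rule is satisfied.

azimuthal sum: 1 − 1 + 0 = 0  ✓
0 ≤ 4 ≤ 2 (triangle on l)  ✗
L = 1 + 1 + 4 = 6 (even)

triangle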